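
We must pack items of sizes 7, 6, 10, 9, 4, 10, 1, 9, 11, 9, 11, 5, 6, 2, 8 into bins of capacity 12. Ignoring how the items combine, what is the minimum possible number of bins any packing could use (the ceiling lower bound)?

9 bins

Total size = 7 + 6 + 10 + 9 + 4 + 10 + 1 + 9 + 11 + 9 + 11 + 5 + 6 + 2 + 8 = 108.
⌈108 / 12⌉ = 9.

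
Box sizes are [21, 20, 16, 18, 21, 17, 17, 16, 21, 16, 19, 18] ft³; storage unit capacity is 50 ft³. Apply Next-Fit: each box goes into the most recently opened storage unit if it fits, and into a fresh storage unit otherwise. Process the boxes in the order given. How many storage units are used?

6

storage unit 1: place 21 ft³, 29 ft³ left
storage unit 1: place 20 ft³, 9 ft³ left
storage unit 2: place 16 ft³, 34 ft³ left
storage unit 2: place 18 ft³, 16 ft³ left
storage unit 3: place 21 ft³, 29 ft³ left
storage unit 3: place 17 ft³, 12 ft³ left
storage unit 4: place 17 ft³, 33 ft³ left
storage unit 4: place 16 ft³, 17 ft³ left
storage unit 5: place 21 ft³, 29 ft³ left
storage unit 5: place 16 ft³, 13 ft³ left
storage unit 6: place 19 ft³, 31 ft³ left
storage unit 6: place 18 ft³, 13 ft³ left
Final storage units: [21,20] [16,18] [21,17] [17,16] [21,16] [19,18].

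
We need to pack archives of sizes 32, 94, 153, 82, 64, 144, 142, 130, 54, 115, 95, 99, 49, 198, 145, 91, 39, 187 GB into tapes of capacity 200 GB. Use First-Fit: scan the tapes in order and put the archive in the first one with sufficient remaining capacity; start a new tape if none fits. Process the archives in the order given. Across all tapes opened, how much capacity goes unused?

487

32 GB → tape 1 (remaining 168 GB)
94 GB → tape 1 (remaining 74 GB)
153 GB → tape 2 (remaining 47 GB)
82 GB → tape 3 (remaining 118 GB)
64 GB → tape 1 (remaining 10 GB)
144 GB → tape 4 (remaining 56 GB)
142 GB → tape 5 (remaining 58 GB)
130 GB → tape 6 (remaining 70 GB)
54 GB → tape 3 (remaining 64 GB)
115 GB → tape 7 (remaining 85 GB)
95 GB → tape 8 (remaining 105 GB)
99 GB → tape 8 (remaining 6 GB)
49 GB → tape 3 (remaining 15 GB)
198 GB → tape 9 (remaining 2 GB)
145 GB → tape 10 (remaining 55 GB)
91 GB → tape 11 (remaining 109 GB)
39 GB → tape 2 (remaining 8 GB)
187 GB → tape 12 (remaining 13 GB)
12 tapes × 200 GB = 2400 GB; used 1913 GB; unused 487 GB.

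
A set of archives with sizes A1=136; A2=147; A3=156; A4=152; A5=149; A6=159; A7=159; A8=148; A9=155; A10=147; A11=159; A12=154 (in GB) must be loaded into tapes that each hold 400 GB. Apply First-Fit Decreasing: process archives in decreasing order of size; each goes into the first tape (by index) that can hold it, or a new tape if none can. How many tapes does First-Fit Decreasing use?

Sorted descending: 159, 159, 159, 156, 155, 154, 152, 149, 148, 147, 147, 136.
tape 1: place 159 GB, 241 GB left
tape 1: place 159 GB, 82 GB left
tape 2: place 159 GB, 241 GB left
tape 2: place 156 GB, 85 GB left
tape 3: place 155 GB, 245 GB left
tape 3: place 154 GB, 91 GB left
tape 4: place 152 GB, 248 GB left
tape 4: place 149 GB, 99 GB left
tape 5: place 148 GB, 252 GB left
tape 5: place 147 GB, 105 GB left
tape 6: place 147 GB, 253 GB left
tape 6: place 136 GB, 117 GB left
Final tapes: [159,159] [159,156] [155,154] [152,149] [148,147] [147,136].

6 tapes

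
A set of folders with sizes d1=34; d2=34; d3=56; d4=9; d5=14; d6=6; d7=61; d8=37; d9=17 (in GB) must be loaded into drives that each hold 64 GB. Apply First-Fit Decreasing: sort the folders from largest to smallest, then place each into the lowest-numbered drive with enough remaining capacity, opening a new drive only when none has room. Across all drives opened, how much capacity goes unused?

52

Sorted descending: 61, 56, 37, 34, 34, 17, 14, 9, 6.
drive 1: place 61 GB, 3 GB left
drive 2: place 56 GB, 8 GB left
drive 3: place 37 GB, 27 GB left
drive 4: place 34 GB, 30 GB left
drive 5: place 34 GB, 30 GB left
drive 3: place 17 GB, 10 GB left
drive 4: place 14 GB, 16 GB left
drive 3: place 9 GB, 1 GB left
drive 2: place 6 GB, 2 GB left
5 drives × 64 GB = 320 GB; used 268 GB; unused 52 GB.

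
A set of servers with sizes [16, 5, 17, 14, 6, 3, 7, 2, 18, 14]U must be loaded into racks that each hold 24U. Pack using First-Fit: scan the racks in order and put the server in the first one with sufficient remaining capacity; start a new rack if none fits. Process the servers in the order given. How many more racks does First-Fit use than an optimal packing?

0

First-Fit: [16,5,3] [17,6] [14,7,2] [18] [14] → 5 racks.
Total size 102U; any packing needs at least ⌈102/24⌉ = 5 racks.
So 5 is already optimal.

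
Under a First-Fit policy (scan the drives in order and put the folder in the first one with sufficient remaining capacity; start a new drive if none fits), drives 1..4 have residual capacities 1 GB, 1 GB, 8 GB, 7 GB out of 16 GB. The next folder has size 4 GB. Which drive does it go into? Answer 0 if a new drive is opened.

Drives with room: drive 3 (8 GB), drive 4 (7 GB).
The first with room is drive 3.

3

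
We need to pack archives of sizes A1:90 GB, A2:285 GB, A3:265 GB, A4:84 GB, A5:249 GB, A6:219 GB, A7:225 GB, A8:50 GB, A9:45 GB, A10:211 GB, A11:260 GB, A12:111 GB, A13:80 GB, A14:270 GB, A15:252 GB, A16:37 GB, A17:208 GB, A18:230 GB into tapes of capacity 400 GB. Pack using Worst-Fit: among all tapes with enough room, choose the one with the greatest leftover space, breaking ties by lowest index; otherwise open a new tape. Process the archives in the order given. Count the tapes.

11

tape 1: place A1 (90 GB), 310 GB left
tape 1: place A2 (285 GB), 25 GB left
tape 2: place A3 (265 GB), 135 GB left
tape 2: place A4 (84 GB), 51 GB left
tape 3: place A5 (249 GB), 151 GB left
tape 4: place A6 (219 GB), 181 GB left
tape 5: place A7 (225 GB), 175 GB left
tape 4: place A8 (50 GB), 131 GB left
tape 5: place A9 (45 GB), 130 GB left
tape 6: place A10 (211 GB), 189 GB left
tape 7: place A11 (260 GB), 140 GB left
tape 6: place A12 (111 GB), 78 GB left
tape 3: place A13 (80 GB), 71 GB left
tape 8: place A14 (270 GB), 130 GB left
tape 9: place A15 (252 GB), 148 GB left
tape 9: place A16 (37 GB), 111 GB left
tape 10: place A17 (208 GB), 192 GB left
tape 11: place A18 (230 GB), 170 GB left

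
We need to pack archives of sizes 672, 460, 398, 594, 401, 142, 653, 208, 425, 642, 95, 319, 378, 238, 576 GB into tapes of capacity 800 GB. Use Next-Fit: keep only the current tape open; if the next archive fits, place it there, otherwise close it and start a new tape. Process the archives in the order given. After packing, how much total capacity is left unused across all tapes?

tape 1: place 672 GB, 128 GB left
tape 2: place 460 GB, 340 GB left
tape 3: place 398 GB, 402 GB left
tape 4: place 594 GB, 206 GB left
tape 5: place 401 GB, 399 GB left
tape 5: place 142 GB, 257 GB left
tape 6: place 653 GB, 147 GB left
tape 7: place 208 GB, 592 GB left
tape 7: place 425 GB, 167 GB left
tape 8: place 642 GB, 158 GB left
tape 8: place 95 GB, 63 GB left
tape 9: place 319 GB, 481 GB left
tape 9: place 378 GB, 103 GB left
tape 10: place 238 GB, 562 GB left
tape 11: place 576 GB, 224 GB left
11 tapes × 800 GB = 8800 GB; used 6201 GB; unused 2599 GB.

2599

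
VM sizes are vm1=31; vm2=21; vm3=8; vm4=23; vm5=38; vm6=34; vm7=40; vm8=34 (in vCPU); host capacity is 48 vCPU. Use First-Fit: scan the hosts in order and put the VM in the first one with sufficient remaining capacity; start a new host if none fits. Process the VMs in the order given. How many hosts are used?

6

host 1: place vm1 (31 vCPU), 17 vCPU left
host 2: place vm2 (21 vCPU), 27 vCPU left
host 1: place vm3 (8 vCPU), 9 vCPU left
host 2: place vm4 (23 vCPU), 4 vCPU left
host 3: place vm5 (38 vCPU), 10 vCPU left
host 4: place vm6 (34 vCPU), 14 vCPU left
host 5: place vm7 (40 vCPU), 8 vCPU left
host 6: place vm8 (34 vCPU), 14 vCPU left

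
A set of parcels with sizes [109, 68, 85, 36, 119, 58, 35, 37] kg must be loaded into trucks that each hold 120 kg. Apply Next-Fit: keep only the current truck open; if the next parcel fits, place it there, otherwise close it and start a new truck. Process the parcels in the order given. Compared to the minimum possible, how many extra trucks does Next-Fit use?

2

Next-Fit: [109] [68] [85] [36] [119] [58,35] [37] → 7 trucks.
Total size 547 kg; any packing needs at least ⌈547/120⌉ = 5 trucks.
An optimal packing achieves that bound: [119] [109] [85,35] [68,37] [58,36] → 5 trucks.
Excess: 7 − 5 = 2.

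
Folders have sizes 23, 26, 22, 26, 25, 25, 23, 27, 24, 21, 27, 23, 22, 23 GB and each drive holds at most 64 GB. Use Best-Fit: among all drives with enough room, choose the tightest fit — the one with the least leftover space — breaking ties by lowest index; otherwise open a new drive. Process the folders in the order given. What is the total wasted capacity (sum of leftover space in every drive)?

drive 1: place 23 GB, 41 GB left
drive 1: place 26 GB, 15 GB left
drive 2: place 22 GB, 42 GB left
drive 2: place 26 GB, 16 GB left
drive 3: place 25 GB, 39 GB left
drive 3: place 25 GB, 14 GB left
drive 4: place 23 GB, 41 GB left
drive 4: place 27 GB, 14 GB left
drive 5: place 24 GB, 40 GB left
drive 5: place 21 GB, 19 GB left
drive 6: place 27 GB, 37 GB left
drive 6: place 23 GB, 14 GB left
drive 7: place 22 GB, 42 GB left
drive 7: place 23 GB, 19 GB left
7 drives × 64 GB = 448 GB; used 337 GB; unused 111 GB.

111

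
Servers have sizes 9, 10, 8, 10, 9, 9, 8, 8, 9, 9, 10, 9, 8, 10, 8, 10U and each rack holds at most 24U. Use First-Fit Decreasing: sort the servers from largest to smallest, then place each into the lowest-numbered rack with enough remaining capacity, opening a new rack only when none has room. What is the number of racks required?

Sorted descending: 10, 10, 10, 10, 10, 9, 9, 9, 9, 9, 9, 8, 8, 8, 8, 8.
10U → rack 1 (remaining 14U)
10U → rack 1 (remaining 4U)
10U → rack 2 (remaining 14U)
10U → rack 2 (remaining 4U)
10U → rack 3 (remaining 14U)
9U → rack 3 (remaining 5U)
9U → rack 4 (remaining 15U)
9U → rack 4 (remaining 6U)
9U → rack 5 (remaining 15U)
9U → rack 5 (remaining 6U)
9U → rack 6 (remaining 15U)
8U → rack 6 (remaining 7U)
8U → rack 7 (remaining 16U)
8U → rack 7 (remaining 8U)
8U → rack 7 (remaining 0U)
8U → rack 8 (remaining 16U)

8 racks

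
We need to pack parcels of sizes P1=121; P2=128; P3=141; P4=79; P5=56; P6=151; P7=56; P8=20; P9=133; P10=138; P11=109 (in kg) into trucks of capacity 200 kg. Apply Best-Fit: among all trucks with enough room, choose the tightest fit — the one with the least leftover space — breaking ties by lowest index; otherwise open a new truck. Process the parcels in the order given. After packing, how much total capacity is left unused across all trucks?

P1 (121 kg) → truck 1 (remaining 79 kg)
P2 (128 kg) → truck 2 (remaining 72 kg)
P3 (141 kg) → truck 3 (remaining 59 kg)
P4 (79 kg) → truck 1 (remaining 0 kg)
P5 (56 kg) → truck 3 (remaining 3 kg)
P6 (151 kg) → truck 4 (remaining 49 kg)
P7 (56 kg) → truck 2 (remaining 16 kg)
P8 (20 kg) → truck 4 (remaining 29 kg)
P9 (133 kg) → truck 5 (remaining 67 kg)
P10 (138 kg) → truck 6 (remaining 62 kg)
P11 (109 kg) → truck 7 (remaining 91 kg)
7 trucks × 200 kg = 1400 kg; used 1132 kg; unused 268 kg.

268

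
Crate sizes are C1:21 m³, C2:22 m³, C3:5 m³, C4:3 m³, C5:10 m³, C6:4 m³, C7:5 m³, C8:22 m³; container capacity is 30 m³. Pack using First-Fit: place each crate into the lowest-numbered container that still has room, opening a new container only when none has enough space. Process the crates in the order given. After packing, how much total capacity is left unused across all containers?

C1 (21 m³) → container 1 (remaining 9 m³)
C2 (22 m³) → container 2 (remaining 8 m³)
C3 (5 m³) → container 1 (remaining 4 m³)
C4 (3 m³) → container 1 (remaining 1 m³)
C5 (10 m³) → container 3 (remaining 20 m³)
C6 (4 m³) → container 2 (remaining 4 m³)
C7 (5 m³) → container 3 (remaining 15 m³)
C8 (22 m³) → container 4 (remaining 8 m³)
4 containers × 30 m³ = 120 m³; used 92 m³; unused 28 m³.

28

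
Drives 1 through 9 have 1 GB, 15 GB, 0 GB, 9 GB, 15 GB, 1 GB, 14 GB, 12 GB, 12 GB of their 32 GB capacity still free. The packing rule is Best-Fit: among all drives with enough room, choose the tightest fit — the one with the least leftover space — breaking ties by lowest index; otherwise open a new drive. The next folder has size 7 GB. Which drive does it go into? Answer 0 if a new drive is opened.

Drives with room: drive 2 (15 GB), drive 4 (9 GB), drive 5 (15 GB), drive 7 (14 GB), drive 8 (12 GB), drive 9 (12 GB).
Tightest fit is drive 4 with 9 GB free.

4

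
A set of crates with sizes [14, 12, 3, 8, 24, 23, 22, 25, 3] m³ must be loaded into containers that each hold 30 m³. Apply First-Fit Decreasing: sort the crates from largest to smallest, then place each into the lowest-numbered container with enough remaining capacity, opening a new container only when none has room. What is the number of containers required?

Sorted descending: 25, 24, 23, 22, 14, 12, 8, 3, 3.
25 m³ → container 1 (remaining 5 m³)
24 m³ → container 2 (remaining 6 m³)
23 m³ → container 3 (remaining 7 m³)
22 m³ → container 4 (remaining 8 m³)
14 m³ → container 5 (remaining 16 m³)
12 m³ → container 5 (remaining 4 m³)
8 m³ → container 4 (remaining 0 m³)
3 m³ → container 1 (remaining 2 m³)
3 m³ → container 2 (remaining 3 m³)

5 containers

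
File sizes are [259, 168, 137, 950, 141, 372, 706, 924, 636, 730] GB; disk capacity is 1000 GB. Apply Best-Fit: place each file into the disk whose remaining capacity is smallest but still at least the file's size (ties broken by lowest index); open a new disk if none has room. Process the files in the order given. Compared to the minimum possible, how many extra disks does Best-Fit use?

Best-Fit: [259,168,137,141] [950] [372] [706] [924] [636] [730] → 7 disks.
Total size 5023 GB; any packing needs at least ⌈5023/1000⌉ = 6 disks.
An optimal packing achieves that bound: [950] [924] [730,259] [706,168] [636,141,137] [372] → 6 disks.
Excess: 7 − 6 = 1.

1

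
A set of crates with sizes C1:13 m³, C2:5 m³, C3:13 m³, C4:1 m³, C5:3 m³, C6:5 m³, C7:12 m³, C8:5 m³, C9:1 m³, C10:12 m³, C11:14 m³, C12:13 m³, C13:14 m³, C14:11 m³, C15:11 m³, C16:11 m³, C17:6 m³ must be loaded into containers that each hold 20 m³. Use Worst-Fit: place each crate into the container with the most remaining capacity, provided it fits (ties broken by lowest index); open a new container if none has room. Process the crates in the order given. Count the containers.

10

Put C1 (13 m³) in container 1; 7 m³ remain.
Put C2 (5 m³) in container 1; 2 m³ remain.
Put C3 (13 m³) in container 2; 7 m³ remain.
Put C4 (1 m³) in container 2; 6 m³ remain.
Put C5 (3 m³) in container 2; 3 m³ remain.
Put C6 (5 m³) in container 3; 15 m³ remain.
Put C7 (12 m³) in container 3; 3 m³ remain.
Put C8 (5 m³) in container 4; 15 m³ remain.
Put C9 (1 m³) in container 4; 14 m³ remain.
Put C10 (12 m³) in container 4; 2 m³ remain.
Put C11 (14 m³) in container 5; 6 m³ remain.
Put C12 (13 m³) in container 6; 7 m³ remain.
Put C13 (14 m³) in container 7; 6 m³ remain.
Put C14 (11 m³) in container 8; 9 m³ remain.
Put C15 (11 m³) in container 9; 9 m³ remain.
Put C16 (11 m³) in container 10; 9 m³ remain.
Put C17 (6 m³) in container 8; 3 m³ remain.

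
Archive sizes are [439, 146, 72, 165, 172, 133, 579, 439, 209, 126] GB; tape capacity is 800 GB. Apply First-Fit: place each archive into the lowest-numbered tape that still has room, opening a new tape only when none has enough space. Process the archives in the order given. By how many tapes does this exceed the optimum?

0

First-Fit: [439,146,72,133] [165,172,439] [579,209] [126] → 4 tapes.
Total size 2480 GB; any packing needs at least ⌈2480/800⌉ = 4 tapes.
So 4 is already optimal.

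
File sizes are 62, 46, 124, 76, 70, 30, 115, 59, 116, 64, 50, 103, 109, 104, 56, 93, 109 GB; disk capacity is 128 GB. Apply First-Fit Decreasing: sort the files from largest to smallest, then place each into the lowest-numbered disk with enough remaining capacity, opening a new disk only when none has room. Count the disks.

12

Sorted descending: 124, 116, 115, 109, 109, 104, 103, 93, 76, 70, 64, 62, 59, 56, 50, 46, 30.
Put 124 GB in disk 1; 4 GB remain.
Put 116 GB in disk 2; 12 GB remain.
Put 115 GB in disk 3; 13 GB remain.
Put 109 GB in disk 4; 19 GB remain.
Put 109 GB in disk 5; 19 GB remain.
Put 104 GB in disk 6; 24 GB remain.
Put 103 GB in disk 7; 25 GB remain.
Put 93 GB in disk 8; 35 GB remain.
Put 76 GB in disk 9; 52 GB remain.
Put 70 GB in disk 10; 58 GB remain.
Put 64 GB in disk 11; 64 GB remain.
Put 62 GB in disk 11; 2 GB remain.
Put 59 GB in disk 12; 69 GB remain.
Put 56 GB in disk 10; 2 GB remain.
Put 50 GB in disk 9; 2 GB remain.
Put 46 GB in disk 12; 23 GB remain.
Put 30 GB in disk 8; 5 GB remain.
Final disks: [124] [116] [115] [109] [109] [104] [103] [93,30] [76,50] [70,56] [64,62] [59,46].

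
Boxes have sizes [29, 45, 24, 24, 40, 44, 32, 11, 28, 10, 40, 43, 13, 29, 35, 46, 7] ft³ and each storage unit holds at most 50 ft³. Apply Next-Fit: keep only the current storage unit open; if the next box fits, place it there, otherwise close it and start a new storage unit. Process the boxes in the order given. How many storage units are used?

13 storage units

Put 29 ft³ in storage unit 1; 21 ft³ remain.
Put 45 ft³ in storage unit 2; 5 ft³ remain.
Put 24 ft³ in storage unit 3; 26 ft³ remain.
Put 24 ft³ in storage unit 3; 2 ft³ remain.
Put 40 ft³ in storage unit 4; 10 ft³ remain.
Put 44 ft³ in storage unit 5; 6 ft³ remain.
Put 32 ft³ in storage unit 6; 18 ft³ remain.
Put 11 ft³ in storage unit 6; 7 ft³ remain.
Put 28 ft³ in storage unit 7; 22 ft³ remain.
Put 10 ft³ in storage unit 7; 12 ft³ remain.
Put 40 ft³ in storage unit 8; 10 ft³ remain.
Put 43 ft³ in storage unit 9; 7 ft³ remain.
Put 13 ft³ in storage unit 10; 37 ft³ remain.
Put 29 ft³ in storage unit 10; 8 ft³ remain.
Put 35 ft³ in storage unit 11; 15 ft³ remain.
Put 46 ft³ in storage unit 12; 4 ft³ remain.
Put 7 ft³ in storage unit 13; 43 ft³ remain.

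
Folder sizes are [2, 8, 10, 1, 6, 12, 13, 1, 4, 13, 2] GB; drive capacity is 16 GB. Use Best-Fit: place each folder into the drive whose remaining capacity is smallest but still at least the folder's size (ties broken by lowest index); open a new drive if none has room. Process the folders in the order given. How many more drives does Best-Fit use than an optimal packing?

0

Best-Fit: [2,8,1] [10,6] [12,4] [13,1,2] [13] → 5 drives.
Total size 72 GB; any packing needs at least ⌈72/16⌉ = 5 drives.
So 5 is already optimal.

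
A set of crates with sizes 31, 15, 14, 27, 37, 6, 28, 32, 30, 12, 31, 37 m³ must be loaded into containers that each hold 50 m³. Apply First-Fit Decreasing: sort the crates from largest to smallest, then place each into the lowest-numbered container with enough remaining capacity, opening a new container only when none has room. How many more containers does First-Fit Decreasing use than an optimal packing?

First-Fit Decreasing: [37,12] [37,6] [32,15] [31,14] [31] [30] [28] [27] → 8 containers.
8 crates exceed 25 m³ (half the capacity), and no two of those can share a container, so at least 8 containers are needed.
So 8 is already optimal.

0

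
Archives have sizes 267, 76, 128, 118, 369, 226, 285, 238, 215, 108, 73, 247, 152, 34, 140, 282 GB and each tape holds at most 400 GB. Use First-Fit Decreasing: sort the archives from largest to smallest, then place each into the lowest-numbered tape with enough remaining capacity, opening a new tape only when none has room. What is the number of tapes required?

Sorted descending: 369, 285, 282, 267, 247, 238, 226, 215, 152, 140, 128, 118, 108, 76, 73, 34.
Put 369 GB in tape 1; 31 GB remain.
Put 285 GB in tape 2; 115 GB remain.
Put 282 GB in tape 3; 118 GB remain.
Put 267 GB in tape 4; 133 GB remain.
Put 247 GB in tape 5; 153 GB remain.
Put 238 GB in tape 6; 162 GB remain.
Put 226 GB in tape 7; 174 GB remain.
Put 215 GB in tape 8; 185 GB remain.
Put 152 GB in tape 5; 1 GB remain.
Put 140 GB in tape 6; 22 GB remain.
Put 128 GB in tape 4; 5 GB remain.
Put 118 GB in tape 3; 0 GB remain.
Put 108 GB in tape 2; 7 GB remain.
Put 76 GB in tape 7; 98 GB remain.
Put 73 GB in tape 7; 25 GB remain.
Put 34 GB in tape 8; 151 GB remain.
Final tapes: [369] [285,108] [282,118] [267,128] [247,152] [238,140] [226,76,73] [215,34].

8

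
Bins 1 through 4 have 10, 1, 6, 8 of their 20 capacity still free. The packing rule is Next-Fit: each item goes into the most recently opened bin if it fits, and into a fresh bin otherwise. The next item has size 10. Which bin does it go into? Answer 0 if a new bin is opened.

0

Next-Fit only looks at bin 4, which has 8 free.
10 does not fit, so a new bin is opened.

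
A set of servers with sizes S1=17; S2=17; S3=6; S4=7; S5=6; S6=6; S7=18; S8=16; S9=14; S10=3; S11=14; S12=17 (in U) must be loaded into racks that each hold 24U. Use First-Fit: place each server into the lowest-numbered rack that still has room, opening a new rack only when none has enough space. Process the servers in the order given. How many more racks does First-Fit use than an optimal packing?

1

First-Fit: [17,6] [17,7] [6,6,3] [18] [16] [14] [14] [17] → 8 racks.
7 servers exceed 12U (half the capacity), and no two of those can share a rack, so at least 7 racks are needed.
An optimal packing achieves that bound: [18,6] [17,7] [17,6] [17,6] [16,3] [14] [14] → 7 racks.
Excess: 8 − 7 = 1.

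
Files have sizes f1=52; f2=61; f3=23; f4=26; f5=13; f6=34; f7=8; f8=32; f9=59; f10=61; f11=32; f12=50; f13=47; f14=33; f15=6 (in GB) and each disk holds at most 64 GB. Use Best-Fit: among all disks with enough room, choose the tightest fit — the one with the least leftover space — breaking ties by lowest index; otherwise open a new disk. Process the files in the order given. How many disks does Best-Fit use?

Put f1 (52 GB) in disk 1; 12 GB remain.
Put f2 (61 GB) in disk 2; 3 GB remain.
Put f3 (23 GB) in disk 3; 41 GB remain.
Put f4 (26 GB) in disk 3; 15 GB remain.
Put f5 (13 GB) in disk 3; 2 GB remain.
Put f6 (34 GB) in disk 4; 30 GB remain.
Put f7 (8 GB) in disk 1; 4 GB remain.
Put f8 (32 GB) in disk 5; 32 GB remain.
Put f9 (59 GB) in disk 6; 5 GB remain.
Put f10 (61 GB) in disk 7; 3 GB remain.
Put f11 (32 GB) in disk 5; 0 GB remain.
Put f12 (50 GB) in disk 8; 14 GB remain.
Put f13 (47 GB) in disk 9; 17 GB remain.
Put f14 (33 GB) in disk 10; 31 GB remain.
Put f15 (6 GB) in disk 8; 8 GB remain.

10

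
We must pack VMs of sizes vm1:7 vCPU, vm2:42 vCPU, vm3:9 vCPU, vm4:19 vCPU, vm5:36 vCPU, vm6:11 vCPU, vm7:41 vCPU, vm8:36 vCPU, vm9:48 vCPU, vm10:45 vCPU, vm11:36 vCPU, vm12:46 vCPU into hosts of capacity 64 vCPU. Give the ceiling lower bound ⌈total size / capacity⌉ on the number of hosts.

6

Total size = 7 + 42 + 9 + 19 + 36 + 11 + 41 + 36 + 48 + 45 + 36 + 46 = 376 vCPU.
⌈376 / 64⌉ = 6.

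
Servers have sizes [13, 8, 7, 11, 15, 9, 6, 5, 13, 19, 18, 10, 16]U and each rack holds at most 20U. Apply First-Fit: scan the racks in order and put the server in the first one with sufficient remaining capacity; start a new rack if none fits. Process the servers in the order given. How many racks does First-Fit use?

9 racks

Put 13U in rack 1; 7U remain.
Put 8U in rack 2; 12U remain.
Put 7U in rack 1; 0U remain.
Put 11U in rack 2; 1U remain.
Put 15U in rack 3; 5U remain.
Put 9U in rack 4; 11U remain.
Put 6U in rack 4; 5U remain.
Put 5U in rack 3; 0U remain.
Put 13U in rack 5; 7U remain.
Put 19U in rack 6; 1U remain.
Put 18U in rack 7; 2U remain.
Put 10U in rack 8; 10U remain.
Put 16U in rack 9; 4U remain.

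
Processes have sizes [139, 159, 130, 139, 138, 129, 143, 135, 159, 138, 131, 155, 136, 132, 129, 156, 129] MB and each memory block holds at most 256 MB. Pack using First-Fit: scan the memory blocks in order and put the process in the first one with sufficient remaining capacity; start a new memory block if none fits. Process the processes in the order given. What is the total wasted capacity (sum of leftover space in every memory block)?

memory block 1: place 139 MB, 117 MB left
memory block 2: place 159 MB, 97 MB left
memory block 3: place 130 MB, 126 MB left
memory block 4: place 139 MB, 117 MB left
memory block 5: place 138 MB, 118 MB left
memory block 6: place 129 MB, 127 MB left
memory block 7: place 143 MB, 113 MB left
memory block 8: place 135 MB, 121 MB left
memory block 9: place 159 MB, 97 MB left
memory block 10: place 138 MB, 118 MB left
memory block 11: place 131 MB, 125 MB left
memory block 12: place 155 MB, 101 MB left
memory block 13: place 136 MB, 120 MB left
memory block 14: place 132 MB, 124 MB left
memory block 15: place 129 MB, 127 MB left
memory block 16: place 156 MB, 100 MB left
memory block 17: place 129 MB, 127 MB left
17 memory blocks × 256 MB = 4352 MB; used 2377 MB; unused 1975 MB.

1975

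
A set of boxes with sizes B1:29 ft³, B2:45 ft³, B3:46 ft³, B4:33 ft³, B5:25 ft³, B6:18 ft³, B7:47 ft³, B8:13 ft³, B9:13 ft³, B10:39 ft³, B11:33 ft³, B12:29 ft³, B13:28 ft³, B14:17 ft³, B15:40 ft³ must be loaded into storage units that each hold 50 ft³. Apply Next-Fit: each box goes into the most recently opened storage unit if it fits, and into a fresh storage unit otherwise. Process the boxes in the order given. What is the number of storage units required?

B1 (29 ft³) → storage unit 1 (remaining 21 ft³)
B2 (45 ft³) → storage unit 2 (remaining 5 ft³)
B3 (46 ft³) → storage unit 3 (remaining 4 ft³)
B4 (33 ft³) → storage unit 4 (remaining 17 ft³)
B5 (25 ft³) → storage unit 5 (remaining 25 ft³)
B6 (18 ft³) → storage unit 5 (remaining 7 ft³)
B7 (47 ft³) → storage unit 6 (remaining 3 ft³)
B8 (13 ft³) → storage unit 7 (remaining 37 ft³)
B9 (13 ft³) → storage unit 7 (remaining 24 ft³)
B10 (39 ft³) → storage unit 8 (remaining 11 ft³)
B11 (33 ft³) → storage unit 9 (remaining 17 ft³)
B12 (29 ft³) → storage unit 10 (remaining 21 ft³)
B13 (28 ft³) → storage unit 11 (remaining 22 ft³)
B14 (17 ft³) → storage unit 11 (remaining 5 ft³)
B15 (40 ft³) → storage unit 12 (remaining 10 ft³)

12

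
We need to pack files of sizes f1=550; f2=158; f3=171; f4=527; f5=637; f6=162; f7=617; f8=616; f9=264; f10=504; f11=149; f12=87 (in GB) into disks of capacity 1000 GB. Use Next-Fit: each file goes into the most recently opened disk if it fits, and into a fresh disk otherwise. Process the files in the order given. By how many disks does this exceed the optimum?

Next-Fit: [550,158,171] [527] [637,162] [617] [616,264] [504,149,87] → 6 disks.
6 files exceed 500 GB (half the capacity), and no two of those can share a disk, so at least 6 disks are needed.
So 6 is already optimal.

0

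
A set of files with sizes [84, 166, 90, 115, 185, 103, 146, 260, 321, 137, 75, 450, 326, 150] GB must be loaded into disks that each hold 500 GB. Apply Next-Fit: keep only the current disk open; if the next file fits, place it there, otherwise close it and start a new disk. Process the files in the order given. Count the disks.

disk 1: place 84 GB, 416 GB left
disk 1: place 166 GB, 250 GB left
disk 1: place 90 GB, 160 GB left
disk 1: place 115 GB, 45 GB left
disk 2: place 185 GB, 315 GB left
disk 2: place 103 GB, 212 GB left
disk 2: place 146 GB, 66 GB left
disk 3: place 260 GB, 240 GB left
disk 4: place 321 GB, 179 GB left
disk 4: place 137 GB, 42 GB left
disk 5: place 75 GB, 425 GB left
disk 6: place 450 GB, 50 GB left
disk 7: place 326 GB, 174 GB left
disk 7: place 150 GB, 24 GB left

7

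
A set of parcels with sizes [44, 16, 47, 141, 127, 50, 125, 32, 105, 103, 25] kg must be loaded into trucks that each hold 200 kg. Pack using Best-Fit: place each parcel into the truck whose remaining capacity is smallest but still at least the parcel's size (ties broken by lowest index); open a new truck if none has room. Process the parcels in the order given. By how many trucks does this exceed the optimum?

Best-Fit: [44,16,47] [141,50] [127,32,25] [125] [105] [103] → 6 trucks.
Total size 815 kg; any packing needs at least ⌈815/200⌉ = 5 trucks.
An optimal packing achieves that bound: [141,50] [127,47,25] [125,44,16] [105,32] [103] → 5 trucks.
Excess: 6 − 5 = 1.

1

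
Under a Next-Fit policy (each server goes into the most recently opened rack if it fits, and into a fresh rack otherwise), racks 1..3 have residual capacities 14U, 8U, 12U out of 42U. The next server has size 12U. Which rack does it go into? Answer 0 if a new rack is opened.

Next-Fit only looks at rack 3, which has 12U free.
12U fits there.

3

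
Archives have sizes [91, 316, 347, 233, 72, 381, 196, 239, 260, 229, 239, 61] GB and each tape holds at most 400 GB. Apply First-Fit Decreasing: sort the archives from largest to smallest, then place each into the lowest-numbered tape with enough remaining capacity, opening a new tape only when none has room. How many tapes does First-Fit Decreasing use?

Sorted descending: 381, 347, 316, 260, 239, 239, 233, 229, 196, 91, 72, 61.
tape 1: place 381 GB, 19 GB left
tape 2: place 347 GB, 53 GB left
tape 3: place 316 GB, 84 GB left
tape 4: place 260 GB, 140 GB left
tape 5: place 239 GB, 161 GB left
tape 6: place 239 GB, 161 GB left
tape 7: place 233 GB, 167 GB left
tape 8: place 229 GB, 171 GB left
tape 9: place 196 GB, 204 GB left
tape 4: place 91 GB, 49 GB left
tape 3: place 72 GB, 12 GB left
tape 5: place 61 GB, 100 GB left

9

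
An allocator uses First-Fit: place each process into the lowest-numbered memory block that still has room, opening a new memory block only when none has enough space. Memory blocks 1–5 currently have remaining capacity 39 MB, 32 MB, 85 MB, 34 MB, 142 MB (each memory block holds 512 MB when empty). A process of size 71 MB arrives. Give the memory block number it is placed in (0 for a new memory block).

Memory blocks with room: memory block 3 (85 MB), memory block 5 (142 MB).
The first with room is memory block 3.

3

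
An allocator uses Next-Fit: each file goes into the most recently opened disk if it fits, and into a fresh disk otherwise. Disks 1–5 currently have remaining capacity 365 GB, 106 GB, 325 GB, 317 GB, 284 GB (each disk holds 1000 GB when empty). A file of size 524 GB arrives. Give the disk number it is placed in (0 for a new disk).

Next-Fit only looks at disk 5, which has 284 GB free.
524 GB does not fit, so a new disk is opened.

0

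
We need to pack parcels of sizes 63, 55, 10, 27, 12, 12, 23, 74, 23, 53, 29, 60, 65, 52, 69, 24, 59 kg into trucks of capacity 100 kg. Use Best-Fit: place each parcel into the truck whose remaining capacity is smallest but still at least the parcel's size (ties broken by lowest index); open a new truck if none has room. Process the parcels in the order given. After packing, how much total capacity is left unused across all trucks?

Put 63 kg in truck 1; 37 kg remain.
Put 55 kg in truck 2; 45 kg remain.
Put 10 kg in truck 1; 27 kg remain.
Put 27 kg in truck 1; 0 kg remain.
Put 12 kg in truck 2; 33 kg remain.
Put 12 kg in truck 2; 21 kg remain.
Put 23 kg in truck 3; 77 kg remain.
Put 74 kg in truck 3; 3 kg remain.
Put 23 kg in truck 4; 77 kg remain.
Put 53 kg in truck 4; 24 kg remain.
Put 29 kg in truck 5; 71 kg remain.
Put 60 kg in truck 5; 11 kg remain.
Put 65 kg in truck 6; 35 kg remain.
Put 52 kg in truck 7; 48 kg remain.
Put 69 kg in truck 8; 31 kg remain.
Put 24 kg in truck 4; 0 kg remain.
Put 59 kg in truck 9; 41 kg remain.
9 trucks × 100 kg = 900 kg; used 710 kg; unused 190 kg.

190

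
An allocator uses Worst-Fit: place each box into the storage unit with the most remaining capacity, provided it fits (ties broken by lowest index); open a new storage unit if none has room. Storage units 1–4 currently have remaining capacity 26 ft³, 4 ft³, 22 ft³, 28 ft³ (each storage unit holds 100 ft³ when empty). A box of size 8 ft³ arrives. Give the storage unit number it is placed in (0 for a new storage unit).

4

Storage units with room: storage unit 1 (26 ft³), storage unit 3 (22 ft³), storage unit 4 (28 ft³).
Most room is storage unit 4 with 28 ft³ free.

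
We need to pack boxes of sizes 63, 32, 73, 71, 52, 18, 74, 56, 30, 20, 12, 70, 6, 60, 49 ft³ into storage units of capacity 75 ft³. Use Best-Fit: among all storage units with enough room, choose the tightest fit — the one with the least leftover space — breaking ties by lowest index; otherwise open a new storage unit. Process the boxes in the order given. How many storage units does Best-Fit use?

10 storage units

Put 63 ft³ in storage unit 1; 12 ft³ remain.
Put 32 ft³ in storage unit 2; 43 ft³ remain.
Put 73 ft³ in storage unit 3; 2 ft³ remain.
Put 71 ft³ in storage unit 4; 4 ft³ remain.
Put 52 ft³ in storage unit 5; 23 ft³ remain.
Put 18 ft³ in storage unit 5; 5 ft³ remain.
Put 74 ft³ in storage unit 6; 1 ft³ remain.
Put 56 ft³ in storage unit 7; 19 ft³ remain.
Put 30 ft³ in storage unit 2; 13 ft³ remain.
Put 20 ft³ in storage unit 8; 55 ft³ remain.
Put 12 ft³ in storage unit 1; 0 ft³ remain.
Put 70 ft³ in storage unit 9; 5 ft³ remain.
Put 6 ft³ in storage unit 2; 7 ft³ remain.
Put 60 ft³ in storage unit 10; 15 ft³ remain.
Put 49 ft³ in storage unit 8; 6 ft³ remain.
Final storage units: [63,12] [32,30,6] [73] [71] [52,18] [74] [56] [20,49] [70] [60].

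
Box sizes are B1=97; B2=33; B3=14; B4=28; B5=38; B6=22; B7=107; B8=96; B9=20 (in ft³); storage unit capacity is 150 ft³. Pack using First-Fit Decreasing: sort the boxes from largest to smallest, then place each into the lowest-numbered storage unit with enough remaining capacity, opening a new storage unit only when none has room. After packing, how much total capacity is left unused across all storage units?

145

Sorted descending: 107, 97, 96, 38, 33, 28, 22, 20, 14.
Put 107 ft³ in storage unit 1; 43 ft³ remain.
Put 97 ft³ in storage unit 2; 53 ft³ remain.
Put 96 ft³ in storage unit 3; 54 ft³ remain.
Put 38 ft³ in storage unit 1; 5 ft³ remain.
Put 33 ft³ in storage unit 2; 20 ft³ remain.
Put 28 ft³ in storage unit 3; 26 ft³ remain.
Put 22 ft³ in storage unit 3; 4 ft³ remain.
Put 20 ft³ in storage unit 2; 0 ft³ remain.
Put 14 ft³ in storage unit 4; 136 ft³ remain.
4 storage units × 150 ft³ = 600 ft³; used 455 ft³; unused 145 ft³.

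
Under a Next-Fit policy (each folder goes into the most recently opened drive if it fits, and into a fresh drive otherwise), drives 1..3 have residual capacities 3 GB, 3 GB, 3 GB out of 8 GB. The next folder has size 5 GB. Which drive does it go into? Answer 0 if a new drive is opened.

0

Next-Fit only looks at drive 3, which has 3 GB free.
5 GB does not fit, so a new drive is opened.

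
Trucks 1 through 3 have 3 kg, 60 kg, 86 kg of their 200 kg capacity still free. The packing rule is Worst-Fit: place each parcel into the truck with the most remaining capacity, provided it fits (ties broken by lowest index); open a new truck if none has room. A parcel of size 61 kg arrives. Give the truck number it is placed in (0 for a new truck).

Trucks with room: truck 3 (86 kg).
Most room is truck 3 with 86 kg free.

3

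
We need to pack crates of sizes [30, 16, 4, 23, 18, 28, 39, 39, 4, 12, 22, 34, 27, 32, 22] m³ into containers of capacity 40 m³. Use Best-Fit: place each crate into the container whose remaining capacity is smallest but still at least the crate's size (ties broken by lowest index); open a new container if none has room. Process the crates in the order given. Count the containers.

10

Put 30 m³ in container 1; 10 m³ remain.
Put 16 m³ in container 2; 24 m³ remain.
Put 4 m³ in container 1; 6 m³ remain.
Put 23 m³ in container 2; 1 m³ remain.
Put 18 m³ in container 3; 22 m³ remain.
Put 28 m³ in container 4; 12 m³ remain.
Put 39 m³ in container 5; 1 m³ remain.
Put 39 m³ in container 6; 1 m³ remain.
Put 4 m³ in container 1; 2 m³ remain.
Put 12 m³ in container 4; 0 m³ remain.
Put 22 m³ in container 3; 0 m³ remain.
Put 34 m³ in container 7; 6 m³ remain.
Put 27 m³ in container 8; 13 m³ remain.
Put 32 m³ in container 9; 8 m³ remain.
Put 22 m³ in container 10; 18 m³ remain.
Final containers: [30,4,4] [16,23] [18,22] [28,12] [39] [39] [34] [27] [32] [22].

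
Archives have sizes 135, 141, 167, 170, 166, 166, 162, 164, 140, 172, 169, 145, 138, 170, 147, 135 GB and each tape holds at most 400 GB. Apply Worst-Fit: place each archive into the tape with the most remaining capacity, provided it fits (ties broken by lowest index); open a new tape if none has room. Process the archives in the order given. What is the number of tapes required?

Put 135 GB in tape 1; 265 GB remain.
Put 141 GB in tape 1; 124 GB remain.
Put 167 GB in tape 2; 233 GB remain.
Put 170 GB in tape 2; 63 GB remain.
Put 166 GB in tape 3; 234 GB remain.
Put 166 GB in tape 3; 68 GB remain.
Put 162 GB in tape 4; 238 GB remain.
Put 164 GB in tape 4; 74 GB remain.
Put 140 GB in tape 5; 260 GB remain.
Put 172 GB in tape 5; 88 GB remain.
Put 169 GB in tape 6; 231 GB remain.
Put 145 GB in tape 6; 86 GB remain.
Put 138 GB in tape 7; 262 GB remain.
Put 170 GB in tape 7; 92 GB remain.
Put 147 GB in tape 8; 253 GB remain.
Put 135 GB in tape 8; 118 GB remain.

8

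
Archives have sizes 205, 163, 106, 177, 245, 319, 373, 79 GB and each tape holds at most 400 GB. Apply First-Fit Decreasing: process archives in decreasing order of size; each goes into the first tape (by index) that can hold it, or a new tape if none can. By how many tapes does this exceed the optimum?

First-Fit Decreasing: [373] [319,79] [245,106] [205,177] [163] → 5 tapes.
Total size 1667 GB; any packing needs at least ⌈1667/400⌉ = 5 tapes.
So 5 is already optimal.

0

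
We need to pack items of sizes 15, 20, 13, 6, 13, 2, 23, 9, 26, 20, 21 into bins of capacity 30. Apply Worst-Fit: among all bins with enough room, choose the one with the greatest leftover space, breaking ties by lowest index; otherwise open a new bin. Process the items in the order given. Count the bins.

7 bins

Put 15 in bin 1; 15 remain.
Put 20 in bin 2; 10 remain.
Put 13 in bin 1; 2 remain.
Put 6 in bin 2; 4 remain.
Put 13 in bin 3; 17 remain.
Put 2 in bin 3; 15 remain.
Put 23 in bin 4; 7 remain.
Put 9 in bin 3; 6 remain.
Put 26 in bin 5; 4 remain.
Put 20 in bin 6; 10 remain.
Put 21 in bin 7; 9 remain.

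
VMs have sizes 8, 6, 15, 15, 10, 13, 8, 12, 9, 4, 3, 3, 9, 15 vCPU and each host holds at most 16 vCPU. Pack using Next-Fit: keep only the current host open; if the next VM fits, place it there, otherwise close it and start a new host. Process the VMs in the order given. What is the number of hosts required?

Put 8 vCPU in host 1; 8 vCPU remain.
Put 6 vCPU in host 1; 2 vCPU remain.
Put 15 vCPU in host 2; 1 vCPU remain.
Put 15 vCPU in host 3; 1 vCPU remain.
Put 10 vCPU in host 4; 6 vCPU remain.
Put 13 vCPU in host 5; 3 vCPU remain.
Put 8 vCPU in host 6; 8 vCPU remain.
Put 12 vCPU in host 7; 4 vCPU remain.
Put 9 vCPU in host 8; 7 vCPU remain.
Put 4 vCPU in host 8; 3 vCPU remain.
Put 3 vCPU in host 8; 0 vCPU remain.
Put 3 vCPU in host 9; 13 vCPU remain.
Put 9 vCPU in host 9; 4 vCPU remain.
Put 15 vCPU in host 10; 1 vCPU remain.
Final hosts: [8,6] [15] [15] [10] [13] [8] [12] [9,4,3] [3,9] [15].

10 hosts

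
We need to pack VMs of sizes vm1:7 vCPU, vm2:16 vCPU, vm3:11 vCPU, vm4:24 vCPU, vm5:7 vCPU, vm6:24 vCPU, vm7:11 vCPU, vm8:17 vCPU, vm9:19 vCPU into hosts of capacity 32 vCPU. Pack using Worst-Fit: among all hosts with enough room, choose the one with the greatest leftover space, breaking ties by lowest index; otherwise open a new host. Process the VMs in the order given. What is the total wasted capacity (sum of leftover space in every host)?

56

vm1 (7 vCPU) → host 1 (remaining 25 vCPU)
vm2 (16 vCPU) → host 1 (remaining 9 vCPU)
vm3 (11 vCPU) → host 2 (remaining 21 vCPU)
vm4 (24 vCPU) → host 3 (remaining 8 vCPU)
vm5 (7 vCPU) → host 2 (remaining 14 vCPU)
vm6 (24 vCPU) → host 4 (remaining 8 vCPU)
vm7 (11 vCPU) → host 2 (remaining 3 vCPU)
vm8 (17 vCPU) → host 5 (remaining 15 vCPU)
vm9 (19 vCPU) → host 6 (remaining 13 vCPU)
6 hosts × 32 vCPU = 192 vCPU; used 136 vCPU; unused 56 vCPU.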